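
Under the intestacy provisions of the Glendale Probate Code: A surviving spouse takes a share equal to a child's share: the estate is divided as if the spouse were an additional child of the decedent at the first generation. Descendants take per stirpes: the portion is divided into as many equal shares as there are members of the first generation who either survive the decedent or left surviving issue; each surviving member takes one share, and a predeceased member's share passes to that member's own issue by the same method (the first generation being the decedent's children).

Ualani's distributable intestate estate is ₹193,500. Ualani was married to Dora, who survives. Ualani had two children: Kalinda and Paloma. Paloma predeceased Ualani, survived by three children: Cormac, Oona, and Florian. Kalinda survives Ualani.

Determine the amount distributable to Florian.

Florian receives ₹21,500.

The spouse counts as an additional share at the children's level, so there are 3 primary shares of ₹64,500. Dora takes one such share (₹64,500).
The children's combined portion (₹129,000) is divided into 2 shares of ₹64,500: Kalinda takes ₹64,500; Paloma's ₹64,500 share passes to Paloma's issue.
Paloma's share (₹64,500) is divided into 3 shares of ₹21,500: Cormac, Oona, and Florian each take ₹21,500.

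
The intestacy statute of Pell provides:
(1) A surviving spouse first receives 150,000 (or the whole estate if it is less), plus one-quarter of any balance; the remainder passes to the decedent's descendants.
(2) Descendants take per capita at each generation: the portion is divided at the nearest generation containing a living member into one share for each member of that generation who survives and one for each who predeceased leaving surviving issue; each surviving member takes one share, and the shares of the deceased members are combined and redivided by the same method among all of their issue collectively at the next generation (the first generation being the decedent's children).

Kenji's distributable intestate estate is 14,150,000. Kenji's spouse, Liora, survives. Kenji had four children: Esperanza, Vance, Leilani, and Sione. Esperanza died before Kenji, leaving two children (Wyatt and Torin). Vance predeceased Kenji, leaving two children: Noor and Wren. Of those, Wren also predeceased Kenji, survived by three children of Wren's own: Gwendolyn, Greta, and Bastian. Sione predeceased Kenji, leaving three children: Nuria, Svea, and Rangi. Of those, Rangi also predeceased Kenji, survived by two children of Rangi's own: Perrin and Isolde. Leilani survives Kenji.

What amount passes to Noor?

Liora first takes 150,000, leaving a balance of 14,000,000. Liora then takes one-quarter of the balance (3,500,000), for a total of 3,650,000. The remaining 10,500,000 passes to the descendants.
The descendants' portion (10,500,000) is divided at the children's generation into 4 shares of 2,625,000. Leilani takes 2,625,000. The 3 shares of the deceased (Esperanza, Vance, and Sione) are combined into a pool of 7,875,000.
That pool (7,875,000) is divided at the grandchildren's generation into 7 shares of 1,125,000. Wyatt, Torin, Noor, Nuria, and Svea each take 1,125,000. The 2 shares of the deceased (Wren and Rangi) are combined into a pool of 2,250,000.
That pool (2,250,000) is divided at the great-grandchildren's generation equally among Gwendolyn, Greta, Bastian, Perrin, and Isolde: 450,000 each.

Noor receives 1,125,000.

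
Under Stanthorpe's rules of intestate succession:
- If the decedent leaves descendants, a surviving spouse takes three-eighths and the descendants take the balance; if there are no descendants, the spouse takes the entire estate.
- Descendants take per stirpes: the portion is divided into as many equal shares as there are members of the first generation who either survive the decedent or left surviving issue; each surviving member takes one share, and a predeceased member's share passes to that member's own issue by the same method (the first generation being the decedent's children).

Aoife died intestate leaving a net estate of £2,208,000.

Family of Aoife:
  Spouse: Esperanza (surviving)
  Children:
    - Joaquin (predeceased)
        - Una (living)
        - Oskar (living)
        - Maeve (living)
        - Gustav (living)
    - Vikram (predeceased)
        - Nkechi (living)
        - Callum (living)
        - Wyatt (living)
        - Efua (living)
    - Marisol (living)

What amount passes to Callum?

Callum receives £115,000.

Esperanza takes three-eighths of £2,208,000 = £828,000. The remaining £1,380,000 passes to the descendants.
The descendants' portion (£1,380,000) is divided into 3 shares of £460,000: Marisol takes £460,000; Joaquin's £460,000 share passes to Joaquin's issue; Vikram's £460,000 share passes to Vikram's issue.
Joaquin's share (£460,000) is divided into 4 shares of £115,000: Una, Oskar, Maeve, and Gustav each take £115,000.
Vikram's share (£460,000) is divided into 4 shares of £115,000: Nkechi, Callum, Wyatt, and Efua each take £115,000.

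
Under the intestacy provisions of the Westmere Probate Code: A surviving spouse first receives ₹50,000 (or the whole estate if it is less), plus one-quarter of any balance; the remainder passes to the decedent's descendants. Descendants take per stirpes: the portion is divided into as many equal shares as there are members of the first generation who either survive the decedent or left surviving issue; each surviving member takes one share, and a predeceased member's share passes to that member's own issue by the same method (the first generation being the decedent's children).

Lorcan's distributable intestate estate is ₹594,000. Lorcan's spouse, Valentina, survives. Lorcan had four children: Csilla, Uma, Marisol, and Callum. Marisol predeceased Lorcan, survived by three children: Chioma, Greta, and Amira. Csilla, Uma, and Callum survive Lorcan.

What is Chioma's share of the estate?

Valentina first takes ₹50,000, leaving a balance of ₹544,000. Valentina then takes one-quarter of the balance (₹136,000), for a total of ₹186,000. The remaining ₹408,000 passes to the descendants.
The descendants' portion (₹408,000) is divided into 4 shares of ₹102,000: Csilla, Uma, and Callum each take ₹102,000; Marisol's ₹102,000 share passes to Marisol's issue.
Marisol's share (₹102,000) is divided into 3 shares of ₹34,000: Chioma, Greta, and Amira each take ₹34,000.

Chioma receives ₹34,000.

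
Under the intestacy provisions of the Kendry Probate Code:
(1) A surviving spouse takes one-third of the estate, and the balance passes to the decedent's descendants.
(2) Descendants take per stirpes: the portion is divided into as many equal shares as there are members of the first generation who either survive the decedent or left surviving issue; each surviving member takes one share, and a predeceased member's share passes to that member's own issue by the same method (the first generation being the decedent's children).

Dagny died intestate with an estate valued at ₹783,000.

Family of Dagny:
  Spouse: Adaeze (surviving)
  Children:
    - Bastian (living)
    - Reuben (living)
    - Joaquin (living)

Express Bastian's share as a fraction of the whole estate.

Adaeze takes one-third of ₹783,000 = ₹261,000. The remaining ₹522,000 passes to the descendants.
The descendants' portion (₹522,000) is divided into 3 shares of ₹174,000: Bastian, Reuben, and Joaquin each take ₹174,000.

Bastian receives 2/9 of the estate.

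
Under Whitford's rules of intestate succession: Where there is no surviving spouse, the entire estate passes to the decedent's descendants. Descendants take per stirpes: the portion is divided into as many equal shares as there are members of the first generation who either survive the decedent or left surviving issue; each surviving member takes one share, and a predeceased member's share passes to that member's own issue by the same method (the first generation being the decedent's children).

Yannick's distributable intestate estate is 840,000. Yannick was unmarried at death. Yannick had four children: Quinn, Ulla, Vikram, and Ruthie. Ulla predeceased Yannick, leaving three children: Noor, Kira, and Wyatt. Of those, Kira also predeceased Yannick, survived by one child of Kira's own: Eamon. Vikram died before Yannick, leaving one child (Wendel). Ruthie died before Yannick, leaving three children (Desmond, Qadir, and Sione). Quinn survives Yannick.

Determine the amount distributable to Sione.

The entire 840,000 passes to the descendants.
That amount (840,000) is divided into 4 shares of 210,000: Quinn takes 210,000; Ulla's 210,000 share passes to Ulla's issue; Vikram's 210,000 share passes to Vikram's issue; Ruthie's 210,000 share passes to Ruthie's issue.
Ulla's share (210,000) is divided into 3 shares of 70,000: Noor and Wyatt each take 70,000; Kira's 70,000 share passes to Kira's issue.
Kira's share (70,000) passes entirely to Eamon.
Vikram's share (210,000) passes entirely to Wendel.
Ruthie's share (210,000) is divided into 3 shares of 70,000: Desmond, Qadir, and Sione each take 70,000.

Sione receives 70,000.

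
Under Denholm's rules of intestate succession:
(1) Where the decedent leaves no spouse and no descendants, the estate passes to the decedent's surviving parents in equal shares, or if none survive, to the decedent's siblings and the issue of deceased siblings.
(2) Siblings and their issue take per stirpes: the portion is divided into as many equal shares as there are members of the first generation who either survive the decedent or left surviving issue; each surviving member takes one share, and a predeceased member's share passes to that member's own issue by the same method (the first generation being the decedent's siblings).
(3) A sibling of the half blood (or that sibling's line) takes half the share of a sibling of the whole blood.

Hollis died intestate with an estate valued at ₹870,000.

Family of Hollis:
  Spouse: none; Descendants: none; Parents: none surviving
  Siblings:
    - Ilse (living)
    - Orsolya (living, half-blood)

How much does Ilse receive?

Ilse receives ₹580,000.

The entire ₹870,000 passes to the siblings and their issue.
Counting each half-blood sibling's line as half a unit, there are 3/2 units in ₹870,000, so one unit is ₹580,000. Whole-blood lines (Ilse) take ₹580,000 each; half-blood lines (Orsolya) take ₹290,000 each.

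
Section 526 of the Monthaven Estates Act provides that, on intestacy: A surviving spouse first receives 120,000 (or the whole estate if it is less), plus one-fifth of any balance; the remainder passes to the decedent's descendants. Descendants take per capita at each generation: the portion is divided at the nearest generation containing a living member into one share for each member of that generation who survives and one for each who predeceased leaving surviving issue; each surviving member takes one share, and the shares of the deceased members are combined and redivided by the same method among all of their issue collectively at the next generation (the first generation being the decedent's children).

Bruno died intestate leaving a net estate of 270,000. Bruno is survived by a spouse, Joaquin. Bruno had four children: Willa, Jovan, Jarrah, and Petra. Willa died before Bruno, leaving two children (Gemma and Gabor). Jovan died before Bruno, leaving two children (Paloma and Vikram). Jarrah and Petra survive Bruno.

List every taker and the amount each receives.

Joaquin first takes 120,000, leaving a balance of 150,000. Joaquin then takes one-fifth of the balance (30,000), for a total of 150,000. The remaining 120,000 passes to the descendants.
The descendants' portion (120,000) is divided at the children's generation into 4 shares of 30,000. Jarrah and Petra each take 30,000. The 2 shares of the deceased (Willa and Jovan) are combined into a pool of 60,000.
That pool (60,000) is divided at the grandchildren's generation equally among Gemma, Gabor, Paloma, and Vikram: 15,000 each.

Joaquin: 150,000; Gemma: 15,000; Gabor: 15,000; Paloma: 15,000; Vikram: 15,000; Jarrah: 30,000; Petra: 30,000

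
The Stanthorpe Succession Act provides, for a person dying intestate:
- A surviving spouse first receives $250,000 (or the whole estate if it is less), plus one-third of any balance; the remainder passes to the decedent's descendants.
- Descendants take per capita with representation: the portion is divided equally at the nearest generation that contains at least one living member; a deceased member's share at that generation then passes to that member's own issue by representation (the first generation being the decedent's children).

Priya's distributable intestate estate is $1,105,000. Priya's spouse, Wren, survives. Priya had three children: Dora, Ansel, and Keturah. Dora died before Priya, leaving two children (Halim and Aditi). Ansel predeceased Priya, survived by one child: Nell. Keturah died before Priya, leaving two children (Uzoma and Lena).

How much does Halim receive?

Wren first takes $250,000, leaving a balance of $855,000. Wren then takes one-third of the balance ($285,000), for a total of $535,000. The remaining $570,000 passes to the descendants.
No child survives, so the initial division is made at the grandchildren's generation.
The descendants' portion ($570,000) is divided into 5 shares of $114,000: Halim, Aditi, Nell, Uzoma, and Lena each take $114,000.

Halim receives $114,000.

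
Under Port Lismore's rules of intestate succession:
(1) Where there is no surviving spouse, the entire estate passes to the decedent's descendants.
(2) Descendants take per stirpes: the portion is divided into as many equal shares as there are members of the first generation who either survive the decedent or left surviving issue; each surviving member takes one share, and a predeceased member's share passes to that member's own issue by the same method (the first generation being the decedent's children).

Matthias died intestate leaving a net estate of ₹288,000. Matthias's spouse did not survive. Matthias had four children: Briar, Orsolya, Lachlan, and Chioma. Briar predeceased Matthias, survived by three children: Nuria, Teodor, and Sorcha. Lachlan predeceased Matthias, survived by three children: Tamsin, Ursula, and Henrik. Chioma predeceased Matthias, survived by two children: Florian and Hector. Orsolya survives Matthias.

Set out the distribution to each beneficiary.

The entire ₹288,000 passes to the descendants.
That amount (₹288,000) is divided into 4 shares of ₹72,000: Orsolya takes ₹72,000; Briar's ₹72,000 share passes to Briar's issue; Lachlan's ₹72,000 share passes to Lachlan's issue; Chioma's ₹72,000 share passes to Chioma's issue.
Briar's share (₹72,000) is divided into 3 shares of ₹24,000: Nuria, Teodor, and Sorcha each take ₹24,000.
Lachlan's share (₹72,000) is divided into 3 shares of ₹24,000: Tamsin, Ursula, and Henrik each take ₹24,000.
Chioma's share (₹72,000) is divided into 2 shares of ₹36,000: Florian and Hector each take ₹36,000.

Nuria: ₹24,000; Teodor: ₹24,000; Sorcha: ₹24,000; Orsolya: ₹72,000; Tamsin: ₹24,000; Ursula: ₹24,000; Henrik: ₹24,000; Florian: ₹36,000; Hector: ₹36,000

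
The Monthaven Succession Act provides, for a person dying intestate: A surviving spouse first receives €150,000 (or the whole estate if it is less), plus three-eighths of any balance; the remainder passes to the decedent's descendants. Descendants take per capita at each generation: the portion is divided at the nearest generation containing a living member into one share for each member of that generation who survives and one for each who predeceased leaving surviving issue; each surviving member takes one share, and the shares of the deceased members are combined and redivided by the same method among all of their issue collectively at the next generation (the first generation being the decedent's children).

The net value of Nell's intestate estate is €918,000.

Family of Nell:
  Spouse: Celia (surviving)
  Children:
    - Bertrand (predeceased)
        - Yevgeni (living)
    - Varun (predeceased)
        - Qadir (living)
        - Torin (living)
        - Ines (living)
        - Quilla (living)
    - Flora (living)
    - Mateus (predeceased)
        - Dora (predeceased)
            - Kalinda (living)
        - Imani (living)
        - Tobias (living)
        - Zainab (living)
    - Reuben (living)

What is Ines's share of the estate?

Ines receives €32,000.

Celia first takes €150,000, leaving a balance of €768,000. Celia then takes three-eighths of the balance (€288,000), for a total of €438,000. The remaining €480,000 passes to the descendants.
The descendants' portion (€480,000) is divided at the children's generation into 5 shares of €96,000. Flora and Reuben each take €96,000. The 3 shares of the deceased (Bertrand, Varun, and Mateus) are combined into a pool of €288,000.
That pool (€288,000) is divided at the grandchildren's generation into 9 shares of €32,000. Yevgeni, Qadir, Torin, Ines, Quilla, Imani, Tobias, and Zainab each take €32,000. The remaining share for the deceased Dora (€32,000) is carried to the next generation.
That pool (€32,000) passes entirely to Kalinda, the sole taker at the great-grandchildren's generation.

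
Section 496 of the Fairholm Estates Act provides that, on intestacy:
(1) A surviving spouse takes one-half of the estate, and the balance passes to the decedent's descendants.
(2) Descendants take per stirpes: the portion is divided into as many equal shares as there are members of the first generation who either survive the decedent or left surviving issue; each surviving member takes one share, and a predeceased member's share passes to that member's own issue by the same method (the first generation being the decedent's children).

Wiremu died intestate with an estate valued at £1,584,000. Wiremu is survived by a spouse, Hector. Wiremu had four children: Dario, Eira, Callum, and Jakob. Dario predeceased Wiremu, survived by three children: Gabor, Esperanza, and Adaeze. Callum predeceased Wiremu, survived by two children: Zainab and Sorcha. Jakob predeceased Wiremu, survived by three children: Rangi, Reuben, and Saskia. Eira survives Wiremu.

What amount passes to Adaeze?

Hector takes one-half of £1,584,000 = £792,000. The remaining £792,000 passes to the descendants.
The descendants' portion (£792,000) is divided into 4 shares of £198,000: Eira takes £198,000; Dario's £198,000 share passes to Dario's issue; Callum's £198,000 share passes to Callum's issue; Jakob's £198,000 share passes to Jakob's issue.
Dario's share (£198,000) is divided into 3 shares of £66,000: Gabor, Esperanza, and Adaeze each take £66,000.
Callum's share (£198,000) is divided into 2 shares of £99,000: Zainab and Sorcha each take £99,000.
Jakob's share (£198,000) is divided into 3 shares of £66,000: Rangi, Reuben, and Saskia each take £66,000.

Adaeze receives £66,000.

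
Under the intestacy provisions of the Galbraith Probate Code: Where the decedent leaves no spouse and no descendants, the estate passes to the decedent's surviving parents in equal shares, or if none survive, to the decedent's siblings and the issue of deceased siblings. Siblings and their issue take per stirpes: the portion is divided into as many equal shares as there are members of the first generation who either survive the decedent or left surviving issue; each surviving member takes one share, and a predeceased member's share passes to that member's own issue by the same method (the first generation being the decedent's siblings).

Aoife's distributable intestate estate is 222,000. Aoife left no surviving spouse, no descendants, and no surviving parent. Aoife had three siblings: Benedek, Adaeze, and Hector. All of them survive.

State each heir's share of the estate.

Benedek: 74,000; Adaeze: 74,000; Hector: 74,000

The entire 222,000 passes to the siblings and their issue.
That amount (222,000) is divided into 3 shares of 74,000: Benedek, Adaeze, and Hector each take 74,000.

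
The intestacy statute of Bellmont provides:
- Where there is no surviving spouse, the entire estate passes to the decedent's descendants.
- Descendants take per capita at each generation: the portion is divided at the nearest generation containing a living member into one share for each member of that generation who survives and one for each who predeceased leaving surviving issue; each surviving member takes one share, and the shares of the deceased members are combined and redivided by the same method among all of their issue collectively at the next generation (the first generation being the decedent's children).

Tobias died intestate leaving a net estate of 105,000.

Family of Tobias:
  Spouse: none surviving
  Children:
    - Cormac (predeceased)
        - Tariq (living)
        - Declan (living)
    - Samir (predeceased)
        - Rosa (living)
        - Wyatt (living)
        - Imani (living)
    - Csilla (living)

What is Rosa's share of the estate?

The entire 105,000 passes to the descendants.
That amount (105,000) is divided at the children's generation into 3 shares of 35,000. Csilla takes 35,000. The 2 shares of the deceased (Cormac and Samir) are combined into a pool of 70,000.
That pool (70,000) is divided at the grandchildren's generation equally among Tariq, Declan, Rosa, Wyatt, and Imani: 14,000 each.

Rosa receives 14,000.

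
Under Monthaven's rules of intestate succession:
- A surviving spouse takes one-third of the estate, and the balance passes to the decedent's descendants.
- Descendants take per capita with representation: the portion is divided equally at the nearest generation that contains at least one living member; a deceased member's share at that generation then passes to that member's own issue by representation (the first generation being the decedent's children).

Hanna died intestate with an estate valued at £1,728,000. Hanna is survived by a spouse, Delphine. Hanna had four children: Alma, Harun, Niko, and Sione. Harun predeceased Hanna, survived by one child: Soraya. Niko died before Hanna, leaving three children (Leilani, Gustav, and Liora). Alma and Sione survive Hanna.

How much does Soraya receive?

Soraya receives £288,000.

Delphine takes one-third of £1,728,000 = £576,000. The remaining £1,152,000 passes to the descendants.
The descendants' portion (£1,152,000) is divided into 4 shares of £288,000: Alma and Sione each take £288,000; Harun's £288,000 share passes to Harun's issue; Niko's £288,000 share passes to Niko's issue.
Harun's share (£288,000) passes entirely to Soraya.
Niko's share (£288,000) is divided into 3 shares of £96,000: Leilani, Gustav, and Liora each take £96,000.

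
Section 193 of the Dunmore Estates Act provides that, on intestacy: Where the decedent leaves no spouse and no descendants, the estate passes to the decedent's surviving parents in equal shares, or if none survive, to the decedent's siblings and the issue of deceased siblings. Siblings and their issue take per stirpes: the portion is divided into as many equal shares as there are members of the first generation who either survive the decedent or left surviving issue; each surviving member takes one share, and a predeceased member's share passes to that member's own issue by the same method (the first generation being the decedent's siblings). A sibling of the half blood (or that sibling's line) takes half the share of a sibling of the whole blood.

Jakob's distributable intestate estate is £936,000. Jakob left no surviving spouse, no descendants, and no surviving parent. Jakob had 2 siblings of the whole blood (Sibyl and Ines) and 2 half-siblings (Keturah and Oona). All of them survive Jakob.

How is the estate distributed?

The entire £936,000 passes to the siblings and their issue.
Counting each half-blood sibling's line as half a unit, there are 3 units in £936,000, so one unit is £312,000. Whole-blood lines (Sibyl and Ines) take £312,000 each; half-blood lines (Keturah and Oona) take £156,000 each.

Keturah: £156,000; Sibyl: £312,000; Oona: £156,000; Ines: £312,000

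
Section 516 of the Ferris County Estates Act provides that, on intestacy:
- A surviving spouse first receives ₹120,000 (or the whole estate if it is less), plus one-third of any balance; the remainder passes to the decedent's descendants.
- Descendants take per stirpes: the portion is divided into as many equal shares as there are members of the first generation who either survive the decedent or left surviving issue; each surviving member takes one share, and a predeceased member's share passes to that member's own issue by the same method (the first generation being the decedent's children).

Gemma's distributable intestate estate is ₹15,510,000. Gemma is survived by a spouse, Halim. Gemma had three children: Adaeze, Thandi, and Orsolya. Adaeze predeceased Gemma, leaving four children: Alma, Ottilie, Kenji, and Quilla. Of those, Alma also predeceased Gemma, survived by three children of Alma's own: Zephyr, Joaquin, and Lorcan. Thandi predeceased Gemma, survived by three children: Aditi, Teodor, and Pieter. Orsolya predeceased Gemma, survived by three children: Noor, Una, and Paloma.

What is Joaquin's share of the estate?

Halim first takes ₹120,000, leaving a balance of ₹15,390,000. Halim then takes one-third of the balance (₹5,130,000), for a total of ₹5,250,000. The remaining ₹10,260,000 passes to the descendants.
The descendants' portion (₹10,260,000) is divided into 3 shares of ₹3,420,000: Adaeze's ₹3,420,000 share passes to Adaeze's issue; Thandi's ₹3,420,000 share passes to Thandi's issue; Orsolya's ₹3,420,000 share passes to Orsolya's issue.
Adaeze's share (₹3,420,000) is divided into 4 shares of ₹855,000: Ottilie, Kenji, and Quilla each take ₹855,000; Alma's ₹855,000 share passes to Alma's issue.
Alma's share (₹855,000) is divided into 3 shares of ₹285,000: Zephyr, Joaquin, and Lorcan each take ₹285,000.
Thandi's share (₹3,420,000) is divided into 3 shares of ₹1,140,000: Aditi, Teodor, and Pieter each take ₹1,140,000.
Orsolya's share (₹3,420,000) is divided into 3 shares of ₹1,140,000: Noor, Una, and Paloma each take ₹1,140,000.

Joaquin receives ₹285,000.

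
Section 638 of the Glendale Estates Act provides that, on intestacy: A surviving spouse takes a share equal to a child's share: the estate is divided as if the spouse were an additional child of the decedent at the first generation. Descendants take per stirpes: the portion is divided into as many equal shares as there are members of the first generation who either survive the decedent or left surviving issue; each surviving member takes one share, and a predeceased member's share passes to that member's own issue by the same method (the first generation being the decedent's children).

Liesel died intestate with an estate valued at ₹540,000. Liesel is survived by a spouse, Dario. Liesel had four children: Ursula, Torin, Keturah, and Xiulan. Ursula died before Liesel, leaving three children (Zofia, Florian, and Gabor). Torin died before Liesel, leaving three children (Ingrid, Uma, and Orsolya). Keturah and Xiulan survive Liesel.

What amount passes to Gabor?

Gabor receives ₹36,000.

The spouse counts as an additional share at the children's level, so there are 5 primary shares of ₹108,000. Dario takes one such share (₹108,000).
The children's combined portion (₹432,000) is divided into 4 shares of ₹108,000: Keturah and Xiulan each take ₹108,000; Ursula's ₹108,000 share passes to Ursula's issue; Torin's ₹108,000 share passes to Torin's issue.
Ursula's share (₹108,000) is divided into 3 shares of ₹36,000: Zofia, Florian, and Gabor each take ₹36,000.
Torin's share (₹108,000) is divided into 3 shares of ₹36,000: Ingrid, Uma, and Orsolya each take ₹36,000.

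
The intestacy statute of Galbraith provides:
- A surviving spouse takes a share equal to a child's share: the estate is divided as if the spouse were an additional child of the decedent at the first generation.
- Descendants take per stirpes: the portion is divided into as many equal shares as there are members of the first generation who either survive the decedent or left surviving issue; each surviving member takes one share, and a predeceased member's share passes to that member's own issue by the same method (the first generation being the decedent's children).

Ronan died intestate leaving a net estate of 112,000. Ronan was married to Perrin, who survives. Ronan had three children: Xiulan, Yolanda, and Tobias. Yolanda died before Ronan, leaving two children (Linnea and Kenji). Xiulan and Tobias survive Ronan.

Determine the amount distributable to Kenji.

Kenji receives 14,000.

The spouse counts as an additional share at the children's level, so there are 4 primary shares of 28,000. Perrin takes one such share (28,000).
The children's combined portion (84,000) is divided into 3 shares of 28,000: Xiulan and Tobias each take 28,000; Yolanda's 28,000 share passes to Yolanda's issue.
Yolanda's share (28,000) is divided into 2 shares of 14,000: Linnea and Kenji each take 14,000.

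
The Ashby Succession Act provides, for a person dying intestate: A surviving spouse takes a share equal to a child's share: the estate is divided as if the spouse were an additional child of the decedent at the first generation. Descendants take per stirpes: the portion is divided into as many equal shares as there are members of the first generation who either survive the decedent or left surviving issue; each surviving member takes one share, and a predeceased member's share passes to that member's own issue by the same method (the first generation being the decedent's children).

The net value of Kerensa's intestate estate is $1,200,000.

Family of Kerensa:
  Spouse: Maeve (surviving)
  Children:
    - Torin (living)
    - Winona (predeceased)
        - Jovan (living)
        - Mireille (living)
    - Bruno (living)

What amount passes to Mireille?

The spouse counts as an additional share at the children's level, so there are 4 primary shares of $300,000. Maeve takes one such share ($300,000).
The children's combined portion ($900,000) is divided into 3 shares of $300,000: Torin and Bruno each take $300,000; Winona's $300,000 share passes to Winona's issue.
Winona's share ($300,000) is divided into 2 shares of $150,000: Jovan and Mireille each take $150,000.

Mireille receives $150,000.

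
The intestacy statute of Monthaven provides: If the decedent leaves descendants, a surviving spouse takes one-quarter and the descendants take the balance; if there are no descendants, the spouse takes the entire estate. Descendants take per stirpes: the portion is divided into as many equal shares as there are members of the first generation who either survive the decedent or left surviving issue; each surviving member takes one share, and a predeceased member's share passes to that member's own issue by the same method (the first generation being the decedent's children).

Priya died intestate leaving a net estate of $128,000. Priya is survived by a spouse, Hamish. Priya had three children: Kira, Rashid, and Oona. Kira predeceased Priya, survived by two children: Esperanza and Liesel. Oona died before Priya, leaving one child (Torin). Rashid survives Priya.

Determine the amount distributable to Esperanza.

Hamish takes one-quarter of $128,000 = $32,000. The remaining $96,000 passes to the descendants.
The descendants' portion ($96,000) is divided into 3 shares of $32,000: Rashid takes $32,000; Kira's $32,000 share passes to Kira's issue; Oona's $32,000 share passes to Oona's issue.
Kira's share ($32,000) is divided into 2 shares of $16,000: Esperanza and Liesel each take $16,000.
Oona's share ($32,000) passes entirely to Torin.

Esperanza receives $16,000.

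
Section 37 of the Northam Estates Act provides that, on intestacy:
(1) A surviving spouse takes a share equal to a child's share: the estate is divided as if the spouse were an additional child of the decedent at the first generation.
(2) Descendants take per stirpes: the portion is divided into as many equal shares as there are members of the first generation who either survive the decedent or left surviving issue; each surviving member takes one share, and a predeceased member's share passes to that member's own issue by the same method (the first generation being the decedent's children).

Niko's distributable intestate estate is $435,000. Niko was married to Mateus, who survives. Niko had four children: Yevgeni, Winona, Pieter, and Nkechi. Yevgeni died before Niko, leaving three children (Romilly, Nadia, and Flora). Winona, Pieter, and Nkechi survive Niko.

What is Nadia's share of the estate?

The spouse counts as an additional share at the children's level, so there are 5 primary shares of $87,000. Mateus takes one such share ($87,000).
The children's combined portion ($348,000) is divided into 4 shares of $87,000: Winona, Pieter, and Nkechi each take $87,000; Yevgeni's $87,000 share passes to Yevgeni's issue.
Yevgeni's share ($87,000) is divided into 3 shares of $29,000: Romilly, Nadia, and Flora each take $29,000.

Nadia receives $29,000.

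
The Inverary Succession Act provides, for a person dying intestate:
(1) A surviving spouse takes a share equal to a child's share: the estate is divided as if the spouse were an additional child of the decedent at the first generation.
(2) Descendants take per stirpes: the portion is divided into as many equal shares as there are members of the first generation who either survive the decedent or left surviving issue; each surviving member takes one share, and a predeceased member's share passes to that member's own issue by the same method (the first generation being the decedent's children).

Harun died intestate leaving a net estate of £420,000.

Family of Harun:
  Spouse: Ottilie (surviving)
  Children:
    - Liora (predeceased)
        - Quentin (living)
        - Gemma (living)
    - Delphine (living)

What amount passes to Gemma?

The spouse counts as an additional share at the children's level, so there are 3 primary shares of £140,000. Ottilie takes one such share (£140,000).
The children's combined portion (£280,000) is divided into 2 shares of £140,000: Delphine takes £140,000; Liora's £140,000 share passes to Liora's issue.
Liora's share (£140,000) is divided into 2 shares of £70,000: Quentin and Gemma each take £70,000.

Gemma receives £70,000.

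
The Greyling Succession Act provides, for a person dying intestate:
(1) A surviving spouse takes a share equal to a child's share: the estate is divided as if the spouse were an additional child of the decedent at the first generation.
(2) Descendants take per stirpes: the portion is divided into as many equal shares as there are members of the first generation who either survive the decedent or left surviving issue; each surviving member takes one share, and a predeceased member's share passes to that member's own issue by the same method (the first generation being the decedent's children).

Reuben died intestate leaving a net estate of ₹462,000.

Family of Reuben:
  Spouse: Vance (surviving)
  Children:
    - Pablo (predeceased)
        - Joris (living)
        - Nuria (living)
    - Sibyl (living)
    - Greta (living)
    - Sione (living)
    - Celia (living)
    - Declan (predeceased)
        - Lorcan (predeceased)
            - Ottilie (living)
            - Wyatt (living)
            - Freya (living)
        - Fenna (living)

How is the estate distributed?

The spouse counts as an additional share at the children's level, so there are 7 primary shares of ₹66,000. Vance takes one such share (₹66,000).
The children's combined portion (₹396,000) is divided into 6 shares of ₹66,000: Sibyl, Greta, Sione, and Celia each take ₹66,000; Pablo's ₹66,000 share passes to Pablo's issue; Declan's ₹66,000 share passes to Declan's issue.
Pablo's share (₹66,000) is divided into 2 shares of ₹33,000: Joris and Nuria each take ₹33,000.
Declan's share (₹66,000) is divided into 2 shares of ₹33,000: Fenna takes ₹33,000; Lorcan's ₹33,000 share passes to Lorcan's issue.
Lorcan's share (₹33,000) is divided into 3 shares of ₹11,000: Ottilie, Wyatt, and Freya each take ₹11,000.

Vance: ₹66,000; Joris: ₹33,000; Nuria: ₹33,000; Sibyl: ₹66,000; Greta: ₹66,000; Sione: ₹66,000; Celia: ₹66,000; Ottilie: ₹11,000; Wyatt: ₹11,000; Freya: ₹11,000; Fenna: ₹33,000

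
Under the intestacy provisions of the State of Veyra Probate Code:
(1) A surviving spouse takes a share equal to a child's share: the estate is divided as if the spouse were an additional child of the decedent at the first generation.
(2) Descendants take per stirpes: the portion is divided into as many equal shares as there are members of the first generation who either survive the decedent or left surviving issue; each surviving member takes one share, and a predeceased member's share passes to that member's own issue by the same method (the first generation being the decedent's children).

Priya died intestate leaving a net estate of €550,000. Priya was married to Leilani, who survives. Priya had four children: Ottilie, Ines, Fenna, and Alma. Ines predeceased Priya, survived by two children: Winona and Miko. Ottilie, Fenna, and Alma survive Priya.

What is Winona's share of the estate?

The spouse counts as an additional share at the children's level, so there are 5 primary shares of €110,000. Leilani takes one such share (€110,000).
The children's combined portion (€440,000) is divided into 4 shares of €110,000: Ottilie, Fenna, and Alma each take €110,000; Ines's €110,000 share passes to Ines's issue.
Ines's share (€110,000) is divided into 2 shares of €55,000: Winona and Miko each take €55,000.

Winona receives €55,000.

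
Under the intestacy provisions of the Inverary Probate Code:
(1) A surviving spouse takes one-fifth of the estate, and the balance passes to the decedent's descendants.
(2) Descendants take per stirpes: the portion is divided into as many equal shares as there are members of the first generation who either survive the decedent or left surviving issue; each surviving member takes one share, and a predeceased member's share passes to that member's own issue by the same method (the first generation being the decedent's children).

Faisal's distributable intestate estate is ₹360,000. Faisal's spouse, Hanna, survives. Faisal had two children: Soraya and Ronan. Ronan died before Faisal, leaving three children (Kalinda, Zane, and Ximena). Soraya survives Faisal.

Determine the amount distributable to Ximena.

Hanna takes one-fifth of ₹360,000 = ₹72,000. The remaining ₹288,000 passes to the descendants.
The descendants' portion (₹288,000) is divided into 2 shares of ₹144,000: Soraya takes ₹144,000; Ronan's ₹144,000 share passes to Ronan's issue.
Ronan's share (₹144,000) is divided into 3 shares of ₹48,000: Kalinda, Zane, and Ximena each take ₹48,000.

Ximena receives ₹48,000.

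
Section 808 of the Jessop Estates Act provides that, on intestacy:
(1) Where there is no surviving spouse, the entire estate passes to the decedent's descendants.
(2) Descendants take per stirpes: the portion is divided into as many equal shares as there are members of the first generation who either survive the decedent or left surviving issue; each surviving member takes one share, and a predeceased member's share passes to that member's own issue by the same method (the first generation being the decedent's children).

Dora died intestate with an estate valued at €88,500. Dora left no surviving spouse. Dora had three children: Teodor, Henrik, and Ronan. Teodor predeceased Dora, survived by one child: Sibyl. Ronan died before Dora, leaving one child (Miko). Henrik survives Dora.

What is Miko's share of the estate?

Miko receives €29,500.

The entire €88,500 passes to the descendants.
That amount (€88,500) is divided into 3 shares of €29,500: Henrik takes €29,500; Teodor's €29,500 share passes to Teodor's issue; Ronan's €29,500 share passes to Ronan's issue.
Teodor's share (€29,500) passes entirely to Sibyl.
Ronan's share (€29,500) passes entirely to Miko.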